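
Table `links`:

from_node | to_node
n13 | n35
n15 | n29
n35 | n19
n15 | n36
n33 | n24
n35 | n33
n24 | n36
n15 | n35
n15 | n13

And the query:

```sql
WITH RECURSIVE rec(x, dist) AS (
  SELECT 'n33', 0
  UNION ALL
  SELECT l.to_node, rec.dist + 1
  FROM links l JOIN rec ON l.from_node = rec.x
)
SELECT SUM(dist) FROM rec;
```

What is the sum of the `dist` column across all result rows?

Base: (n33, dist=0).
Iteration 1: edges from {n33} -> (n24, dist=1).
Iteration 2: edges from {n24} -> (n36, dist=2).
Iteration 3: no outgoing edges from {n36}; recursion stops.
SUM(dist) = 0 + 1 + 2 = 3.

3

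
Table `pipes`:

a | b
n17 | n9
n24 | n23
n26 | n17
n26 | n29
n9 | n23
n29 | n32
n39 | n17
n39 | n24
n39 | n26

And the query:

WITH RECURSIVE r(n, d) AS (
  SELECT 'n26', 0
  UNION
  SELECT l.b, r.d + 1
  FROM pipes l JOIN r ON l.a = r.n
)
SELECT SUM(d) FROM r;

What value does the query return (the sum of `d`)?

Base: (n26, d=0).
Iteration 1: edges from {n26} -> (n17, d=1), (n29, d=1).
Iteration 2: edges from {n17,n29} -> (n32, d=2), (n9, d=2).
Iteration 3: edges from {n32,n9} -> (n23, d=3).
Iteration 4: no outgoing edges from {n23}; recursion stops.
SUM(d) = 0 + 1 + 1 + 2 + 2 + 3 = 9.

9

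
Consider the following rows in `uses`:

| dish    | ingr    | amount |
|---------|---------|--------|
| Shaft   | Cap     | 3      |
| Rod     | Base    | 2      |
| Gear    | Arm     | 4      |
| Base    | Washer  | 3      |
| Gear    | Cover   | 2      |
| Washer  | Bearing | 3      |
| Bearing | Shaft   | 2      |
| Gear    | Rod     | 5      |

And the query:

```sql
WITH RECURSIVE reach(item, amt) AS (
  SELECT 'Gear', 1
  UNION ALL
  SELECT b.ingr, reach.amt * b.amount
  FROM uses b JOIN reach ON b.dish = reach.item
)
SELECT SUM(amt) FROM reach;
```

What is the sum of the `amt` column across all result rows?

Base: (Gear, amt=1).
Iteration 1: components of {Gear} -> Arm = 1*4 = 4, Cover = 1*2 = 2, Rod = 1*5 = 5.
Iteration 2: components of {Arm,Cover,Rod} -> Base = 5*2 = 10.
Iteration 3: components of {Base} -> Washer = 10*3 = 30.
Iteration 4: components of {Washer} -> Bearing = 30*3 = 90.
Iteration 5: components of {Bearing} -> Shaft = 90*2 = 180.
Iteration 6: components of {Shaft} -> Cap = 180*3 = 540.
Iteration 7: no further components; recursion stops.
SUM(amt) = 1 + 2 + 4 + 5 + 10 + 30 + 90 + 180 + 540 = 862.

862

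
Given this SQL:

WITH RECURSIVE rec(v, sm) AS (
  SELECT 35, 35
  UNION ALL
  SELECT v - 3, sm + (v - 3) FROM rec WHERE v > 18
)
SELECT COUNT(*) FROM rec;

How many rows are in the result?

Base: v=35, sm=35.
Iteration 1: 35 > 18 holds -> v = 35 - 3 = 32, sm = 35 + 32 = 67.
Iteration 2: 32 > 18 holds -> v = 32 - 3 = 29, sm = 67 + 29 = 96.
Iteration 3: 29 > 18 holds -> v = 29 - 3 = 26, sm = 96 + 26 = 122.
Iteration 4: 26 > 18 holds -> v = 26 - 3 = 23, sm = 122 + 23 = 145.
Iteration 5: 23 > 18 holds -> v = 23 - 3 = 20, sm = 145 + 20 = 165.
Iteration 6: 20 > 18 holds -> v = 20 - 3 = 17, sm = 165 + 17 = 182.
Iteration 7: 17 > 18 fails; recursion stops.
Total rows emitted: 7.

7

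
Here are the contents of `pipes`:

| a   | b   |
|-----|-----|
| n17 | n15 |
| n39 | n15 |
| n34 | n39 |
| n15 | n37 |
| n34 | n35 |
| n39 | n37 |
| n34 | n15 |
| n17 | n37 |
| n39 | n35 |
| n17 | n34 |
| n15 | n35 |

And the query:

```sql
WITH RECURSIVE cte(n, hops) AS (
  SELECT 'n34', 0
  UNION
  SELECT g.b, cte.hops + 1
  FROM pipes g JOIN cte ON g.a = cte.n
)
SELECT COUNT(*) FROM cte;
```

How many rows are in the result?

Base: (n34, hops=0).
Iteration 1: edges from {n34} -> (n15, hops=1), (n35, hops=1), (n39, hops=1).
Iteration 2: edges from {n15,n35,n39} -> (n15, hops=2), (n35, hops=2), (n37, hops=2). [UNION drops 2 duplicate row(s)]
Iteration 3: edges from {n15,n35,n37} -> (n35, hops=3), (n37, hops=3).
Iteration 4: no outgoing edges from {n35,n37}; recursion stops.
Total rows emitted: 9.

9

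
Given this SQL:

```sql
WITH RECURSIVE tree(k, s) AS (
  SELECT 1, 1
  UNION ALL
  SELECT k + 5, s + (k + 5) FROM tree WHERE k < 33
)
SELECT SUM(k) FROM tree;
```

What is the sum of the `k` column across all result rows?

Base: k=1, s=1.
Iteration 1: 1 < 33 holds -> k = 1 + 5 = 6, s = 1 + 6 = 7.
Iteration 2: 6 < 33 holds -> k = 6 + 5 = 11, s = 7 + 11 = 18.
Iteration 3: 11 < 33 holds -> k = 11 + 5 = 16, s = 18 + 16 = 34.
Iteration 4: 16 < 33 holds -> k = 16 + 5 = 21, s = 34 + 21 = 55.
Iteration 5: 21 < 33 holds -> k = 21 + 5 = 26, s = 55 + 26 = 81.
Iteration 6: 26 < 33 holds -> k = 26 + 5 = 31, s = 81 + 31 = 112.
Iteration 7: 31 < 33 holds -> k = 31 + 5 = 36, s = 112 + 36 = 148.
Iteration 8: 36 < 33 fails; recursion stops.
SUM(k) = 1 + 6 + 11 + 16 + 21 + 26 + 31 + 36 = 148.

148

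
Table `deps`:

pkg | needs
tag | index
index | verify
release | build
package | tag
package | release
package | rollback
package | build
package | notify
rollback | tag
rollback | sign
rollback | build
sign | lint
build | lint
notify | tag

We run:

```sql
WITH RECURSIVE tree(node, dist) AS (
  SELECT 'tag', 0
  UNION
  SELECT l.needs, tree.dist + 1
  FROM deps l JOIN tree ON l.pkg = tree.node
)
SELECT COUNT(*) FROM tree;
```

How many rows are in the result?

Base: (tag, dist=0).
Iteration 1: edges from {tag} -> (index, dist=1).
Iteration 2: edges from {index} -> (verify, dist=2).
Iteration 3: no outgoing edges from {verify}; recursion stops.
Total rows emitted: 3.

3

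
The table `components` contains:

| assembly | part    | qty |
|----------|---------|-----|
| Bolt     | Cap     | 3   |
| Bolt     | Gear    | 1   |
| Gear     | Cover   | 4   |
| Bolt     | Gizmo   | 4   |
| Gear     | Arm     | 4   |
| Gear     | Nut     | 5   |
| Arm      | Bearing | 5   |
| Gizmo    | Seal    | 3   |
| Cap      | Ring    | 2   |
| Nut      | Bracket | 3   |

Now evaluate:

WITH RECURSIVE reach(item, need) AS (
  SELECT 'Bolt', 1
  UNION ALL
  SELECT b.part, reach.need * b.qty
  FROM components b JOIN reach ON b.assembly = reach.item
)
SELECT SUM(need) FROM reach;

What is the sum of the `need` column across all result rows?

75

Base: (Bolt, need=1).
Iteration 1: components of {Bolt} -> Cap = 1*3 = 3, Gear = 1*1 = 1, Gizmo = 1*4 = 4.
Iteration 2: components of {Cap,Gear,Gizmo} -> Arm = 1*4 = 4, Cover = 1*4 = 4, Nut = 1*5 = 5, Ring = 3*2 = 6, Seal = 4*3 = 12.
Iteration 3: components of {Arm,Cover,Nut,Ring,Seal} -> Bearing = 4*5 = 20, Bracket = 5*3 = 15.
Iteration 4: no further components; recursion stops.
SUM(need) = 1 + 3 + 1 + 4 + 6 + 4 + 4 + 5 + 12 + 20 + 15 = 75.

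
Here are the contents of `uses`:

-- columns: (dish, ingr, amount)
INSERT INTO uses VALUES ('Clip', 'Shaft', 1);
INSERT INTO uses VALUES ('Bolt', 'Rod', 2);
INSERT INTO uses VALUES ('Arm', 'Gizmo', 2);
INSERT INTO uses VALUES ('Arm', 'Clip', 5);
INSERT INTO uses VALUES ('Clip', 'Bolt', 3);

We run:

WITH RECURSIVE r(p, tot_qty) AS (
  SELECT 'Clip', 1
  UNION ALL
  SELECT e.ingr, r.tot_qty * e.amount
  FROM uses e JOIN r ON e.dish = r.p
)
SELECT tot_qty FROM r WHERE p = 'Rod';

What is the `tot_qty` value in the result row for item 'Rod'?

Base: (Clip, tot_qty=1).
Iteration 1: components of {Clip} -> Bolt = 1*3 = 3, Shaft = 1*1 = 1.
Iteration 2: components of {Bolt,Shaft} -> Rod = 3*2 = 6.
Iteration 3: no further components; recursion stops.

6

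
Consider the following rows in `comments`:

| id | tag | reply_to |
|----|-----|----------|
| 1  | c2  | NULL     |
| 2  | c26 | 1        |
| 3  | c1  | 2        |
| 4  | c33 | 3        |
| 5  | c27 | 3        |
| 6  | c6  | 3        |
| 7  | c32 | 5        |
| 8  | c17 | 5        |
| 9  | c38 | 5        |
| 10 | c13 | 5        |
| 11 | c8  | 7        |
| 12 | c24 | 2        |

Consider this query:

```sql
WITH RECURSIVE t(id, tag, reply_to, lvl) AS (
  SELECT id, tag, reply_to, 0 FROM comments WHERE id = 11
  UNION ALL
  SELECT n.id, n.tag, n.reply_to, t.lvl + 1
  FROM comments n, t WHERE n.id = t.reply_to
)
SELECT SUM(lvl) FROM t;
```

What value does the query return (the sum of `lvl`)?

Base: id=11 (c8), reply_to=7, lvl 0.
Iteration 1: join on id=7 -> c32 (id 7, reply_to=5, lvl 1).
Iteration 2: join on id=5 -> c27 (id 5, reply_to=3, lvl 2).
Iteration 3: join on id=3 -> c1 (id 3, reply_to=2, lvl 3).
Iteration 4: join on id=2 -> c26 (id 2, reply_to=1, lvl 4).
Iteration 5: join on id=1 -> c2 (id 1, reply_to=NULL, lvl 5).
Iteration 6: reply_to is NULL; no match; recursion stops.
SUM(lvl) = 0 + 1 + 2 + 3 + 4 + 5 = 15.

15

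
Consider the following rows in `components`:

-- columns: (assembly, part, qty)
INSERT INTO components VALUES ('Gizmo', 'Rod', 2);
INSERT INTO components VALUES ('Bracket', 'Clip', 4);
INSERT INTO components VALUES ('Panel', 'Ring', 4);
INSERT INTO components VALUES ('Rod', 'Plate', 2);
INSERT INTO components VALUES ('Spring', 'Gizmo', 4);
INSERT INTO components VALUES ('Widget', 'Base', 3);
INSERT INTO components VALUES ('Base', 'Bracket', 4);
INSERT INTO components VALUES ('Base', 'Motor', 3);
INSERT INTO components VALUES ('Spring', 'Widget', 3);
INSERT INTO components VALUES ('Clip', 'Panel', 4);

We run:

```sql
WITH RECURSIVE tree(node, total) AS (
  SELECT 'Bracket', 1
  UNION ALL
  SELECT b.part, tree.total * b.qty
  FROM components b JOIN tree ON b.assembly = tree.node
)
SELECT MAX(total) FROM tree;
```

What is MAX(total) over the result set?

Base: (Bracket, total=1).
Iteration 1: components of {Bracket} -> Clip = 1*4 = 4.
Iteration 2: components of {Clip} -> Panel = 4*4 = 16.
Iteration 3: components of {Panel} -> Ring = 16*4 = 64.
Iteration 4: no further components; recursion stops.
total values: 1, 4, 16, 64; the maximum is 64.

64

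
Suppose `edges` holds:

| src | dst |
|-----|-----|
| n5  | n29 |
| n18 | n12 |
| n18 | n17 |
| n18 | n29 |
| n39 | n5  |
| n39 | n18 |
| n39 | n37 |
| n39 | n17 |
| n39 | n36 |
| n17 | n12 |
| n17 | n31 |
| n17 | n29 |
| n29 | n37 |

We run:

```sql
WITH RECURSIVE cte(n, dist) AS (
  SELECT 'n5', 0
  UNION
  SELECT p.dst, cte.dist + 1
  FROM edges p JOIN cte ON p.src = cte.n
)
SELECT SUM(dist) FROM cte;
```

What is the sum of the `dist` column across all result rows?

3

Base: (n5, dist=0).
Iteration 1: edges from {n5} -> (n29, dist=1).
Iteration 2: edges from {n29} -> (n37, dist=2).
Iteration 3: no outgoing edges from {n37}; recursion stops.
SUM(dist) = 0 + 1 + 2 = 3.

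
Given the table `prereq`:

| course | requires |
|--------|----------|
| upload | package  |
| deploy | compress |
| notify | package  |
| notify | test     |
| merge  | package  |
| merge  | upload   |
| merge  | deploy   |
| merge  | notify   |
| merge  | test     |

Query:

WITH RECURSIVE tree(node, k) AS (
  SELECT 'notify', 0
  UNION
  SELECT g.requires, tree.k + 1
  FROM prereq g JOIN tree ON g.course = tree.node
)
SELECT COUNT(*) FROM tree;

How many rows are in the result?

Base: (notify, k=0).
Iteration 1: edges from {notify} -> (package, k=1), (test, k=1).
Iteration 2: no outgoing edges from {package,test}; recursion stops.
Total rows emitted: 3.

3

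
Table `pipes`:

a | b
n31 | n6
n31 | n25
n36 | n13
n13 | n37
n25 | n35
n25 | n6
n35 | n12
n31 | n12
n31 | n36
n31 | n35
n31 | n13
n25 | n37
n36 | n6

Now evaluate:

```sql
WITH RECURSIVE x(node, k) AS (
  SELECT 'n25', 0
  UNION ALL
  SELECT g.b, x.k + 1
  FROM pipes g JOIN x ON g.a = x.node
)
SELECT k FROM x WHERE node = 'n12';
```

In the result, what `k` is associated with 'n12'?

2

Base: (n25, k=0).
Iteration 1: edges from {n25} -> (n35, k=1), (n37, k=1), (n6, k=1).
Iteration 2: edges from {n35,n37,n6} -> (n12, k=2).
Iteration 3: no outgoing edges from {n12}; recursion stops.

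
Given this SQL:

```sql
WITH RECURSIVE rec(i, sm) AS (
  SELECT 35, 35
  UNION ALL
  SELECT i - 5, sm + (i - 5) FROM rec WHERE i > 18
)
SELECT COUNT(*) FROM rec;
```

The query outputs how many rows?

5

Base: i=35, sm=35.
Iteration 1: 35 > 18 holds -> i = 35 - 5 = 30, sm = 35 + 30 = 65.
Iteration 2: 30 > 18 holds -> i = 30 - 5 = 25, sm = 65 + 25 = 90.
Iteration 3: 25 > 18 holds -> i = 25 - 5 = 20, sm = 90 + 20 = 110.
Iteration 4: 20 > 18 holds -> i = 20 - 5 = 15, sm = 110 + 15 = 125.
Iteration 5: 15 > 18 fails; recursion stops.
Total rows emitted: 5.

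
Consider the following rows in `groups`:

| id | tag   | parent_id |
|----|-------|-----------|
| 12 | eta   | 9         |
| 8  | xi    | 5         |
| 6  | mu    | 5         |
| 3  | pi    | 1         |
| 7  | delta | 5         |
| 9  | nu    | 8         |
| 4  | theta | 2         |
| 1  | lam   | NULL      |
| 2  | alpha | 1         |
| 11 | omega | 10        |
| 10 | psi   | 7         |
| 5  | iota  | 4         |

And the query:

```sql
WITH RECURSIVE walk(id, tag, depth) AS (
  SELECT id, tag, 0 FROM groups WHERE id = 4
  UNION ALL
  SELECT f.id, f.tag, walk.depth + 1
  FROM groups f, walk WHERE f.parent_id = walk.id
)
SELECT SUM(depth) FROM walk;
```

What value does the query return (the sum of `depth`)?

21

Base: id=4 (theta) at depth 0.
Iteration 1: rows with parent_id in {4} -> iota (id 5, depth 1).
Iteration 2: rows with parent_id in {5} -> mu (id 6, depth 2), delta (id 7, depth 2), xi (id 8, depth 2).
Iteration 3: rows with parent_id in {6,7,8} -> nu (id 9, depth 3), psi (id 10, depth 3).
Iteration 4: rows with parent_id in {9,10} -> omega (id 11, depth 4), eta (id 12, depth 4).
Iteration 5: no rows with parent_id in {11,12}; recursion stops.
SUM(depth) = 0 + 1 + 2 + 2 + 2 + 3 + 3 + 4 + 4 = 21.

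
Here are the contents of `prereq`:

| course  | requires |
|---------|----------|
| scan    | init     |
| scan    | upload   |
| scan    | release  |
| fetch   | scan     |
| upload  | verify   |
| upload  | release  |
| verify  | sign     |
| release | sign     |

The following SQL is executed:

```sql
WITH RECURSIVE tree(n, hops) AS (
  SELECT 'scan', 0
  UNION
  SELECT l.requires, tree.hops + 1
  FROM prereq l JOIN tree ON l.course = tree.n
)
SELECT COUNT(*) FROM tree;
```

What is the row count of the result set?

Base: (scan, hops=0).
Iteration 1: edges from {scan} -> (init, hops=1), (release, hops=1), (upload, hops=1).
Iteration 2: edges from {init,release,upload} -> (release, hops=2), (sign, hops=2), (verify, hops=2).
Iteration 3: edges from {release,sign,verify} -> (sign, hops=3). [UNION drops 1 duplicate row(s)]
Iteration 4: no outgoing edges from {sign}; recursion stops.
Total rows emitted: 8.

8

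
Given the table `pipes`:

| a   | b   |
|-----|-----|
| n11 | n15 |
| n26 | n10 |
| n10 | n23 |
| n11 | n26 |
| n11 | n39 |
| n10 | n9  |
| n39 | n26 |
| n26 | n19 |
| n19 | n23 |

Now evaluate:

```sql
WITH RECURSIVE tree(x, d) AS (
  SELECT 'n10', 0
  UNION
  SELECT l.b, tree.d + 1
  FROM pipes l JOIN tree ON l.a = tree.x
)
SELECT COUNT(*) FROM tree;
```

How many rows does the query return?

Base: (n10, d=0).
Iteration 1: edges from {n10} -> (n23, d=1), (n9, d=1).
Iteration 2: no outgoing edges from {n23,n9}; recursion stops.
Total rows emitted: 3.

3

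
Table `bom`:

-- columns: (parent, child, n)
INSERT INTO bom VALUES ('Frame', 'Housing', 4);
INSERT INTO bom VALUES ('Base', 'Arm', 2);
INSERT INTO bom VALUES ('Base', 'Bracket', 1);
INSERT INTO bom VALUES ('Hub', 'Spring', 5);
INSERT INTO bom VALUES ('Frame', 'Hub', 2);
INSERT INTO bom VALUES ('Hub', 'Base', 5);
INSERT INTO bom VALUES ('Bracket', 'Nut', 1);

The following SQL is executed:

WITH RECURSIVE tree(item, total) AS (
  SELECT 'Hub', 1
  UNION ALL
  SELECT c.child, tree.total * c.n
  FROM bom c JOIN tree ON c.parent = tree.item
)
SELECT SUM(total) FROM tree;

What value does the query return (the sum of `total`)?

31

Base: (Hub, total=1).
Iteration 1: components of {Hub} -> Base = 1*5 = 5, Spring = 1*5 = 5.
Iteration 2: components of {Base,Spring} -> Arm = 5*2 = 10, Bracket = 5*1 = 5.
Iteration 3: components of {Arm,Bracket} -> Nut = 5*1 = 5.
Iteration 4: no further components; recursion stops.
SUM(total) = 1 + 5 + 5 + 5 + 10 + 5 = 31.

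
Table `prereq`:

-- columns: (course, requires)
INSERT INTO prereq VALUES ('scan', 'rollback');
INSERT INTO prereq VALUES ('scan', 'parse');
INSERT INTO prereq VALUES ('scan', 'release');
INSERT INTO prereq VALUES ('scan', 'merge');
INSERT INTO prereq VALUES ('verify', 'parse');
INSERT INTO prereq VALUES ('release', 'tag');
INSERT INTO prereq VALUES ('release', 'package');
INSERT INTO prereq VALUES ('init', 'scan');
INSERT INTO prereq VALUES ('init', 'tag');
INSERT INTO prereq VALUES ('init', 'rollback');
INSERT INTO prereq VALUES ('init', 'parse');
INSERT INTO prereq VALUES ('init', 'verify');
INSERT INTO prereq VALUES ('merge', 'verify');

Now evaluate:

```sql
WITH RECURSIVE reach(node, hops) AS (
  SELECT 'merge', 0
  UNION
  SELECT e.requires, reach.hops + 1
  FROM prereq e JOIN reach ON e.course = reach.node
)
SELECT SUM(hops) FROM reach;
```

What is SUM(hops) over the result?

Base: (merge, hops=0).
Iteration 1: edges from {merge} -> (verify, hops=1).
Iteration 2: edges from {verify} -> (parse, hops=2).
Iteration 3: no outgoing edges from {parse}; recursion stops.
SUM(hops) = 0 + 1 + 2 = 3.

3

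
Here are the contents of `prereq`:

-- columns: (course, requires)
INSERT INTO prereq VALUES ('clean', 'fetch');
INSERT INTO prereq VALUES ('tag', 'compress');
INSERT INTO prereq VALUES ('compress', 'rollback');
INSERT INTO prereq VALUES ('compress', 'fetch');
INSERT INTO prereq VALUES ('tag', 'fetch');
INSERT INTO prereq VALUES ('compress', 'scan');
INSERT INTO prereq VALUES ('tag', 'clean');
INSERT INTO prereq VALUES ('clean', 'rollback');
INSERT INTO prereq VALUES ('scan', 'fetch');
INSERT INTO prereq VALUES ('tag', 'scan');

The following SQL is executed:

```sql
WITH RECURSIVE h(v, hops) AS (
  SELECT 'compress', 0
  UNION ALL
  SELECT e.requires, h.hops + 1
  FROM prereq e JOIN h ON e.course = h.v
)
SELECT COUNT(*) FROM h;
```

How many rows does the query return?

Base: (compress, hops=0).
Iteration 1: edges from {compress} -> (fetch, hops=1), (rollback, hops=1), (scan, hops=1).
Iteration 2: edges from {fetch,rollback,scan} -> (fetch, hops=2).
Iteration 3: no outgoing edges from {fetch}; recursion stops.
Total rows emitted: 5.

5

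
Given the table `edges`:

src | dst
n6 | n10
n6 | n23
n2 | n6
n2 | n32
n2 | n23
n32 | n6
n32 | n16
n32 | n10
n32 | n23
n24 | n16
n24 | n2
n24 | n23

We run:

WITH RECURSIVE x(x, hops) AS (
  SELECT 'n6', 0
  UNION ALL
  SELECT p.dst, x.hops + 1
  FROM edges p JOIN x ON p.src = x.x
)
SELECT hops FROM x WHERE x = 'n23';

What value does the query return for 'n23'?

Base: (n6, hops=0).
Iteration 1: edges from {n6} -> (n10, hops=1), (n23, hops=1).
Iteration 2: no outgoing edges from {n10,n23}; recursion stops.

1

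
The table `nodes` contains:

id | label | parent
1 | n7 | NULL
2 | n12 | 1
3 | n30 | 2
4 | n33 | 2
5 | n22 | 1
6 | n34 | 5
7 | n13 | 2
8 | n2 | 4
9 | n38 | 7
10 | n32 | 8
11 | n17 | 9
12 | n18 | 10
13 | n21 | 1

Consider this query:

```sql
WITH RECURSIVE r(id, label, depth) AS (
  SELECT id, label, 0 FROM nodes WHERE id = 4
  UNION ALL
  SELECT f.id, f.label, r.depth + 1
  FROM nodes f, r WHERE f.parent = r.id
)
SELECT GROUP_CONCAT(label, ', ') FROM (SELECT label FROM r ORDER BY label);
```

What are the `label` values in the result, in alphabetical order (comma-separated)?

Base: id=4 (n33) at depth 0.
Iteration 1: rows with parent in {4} -> n2 (id 8, depth 1).
Iteration 2: rows with parent in {8} -> n32 (id 10, depth 2).
Iteration 3: rows with parent in {10} -> n18 (id 12, depth 3).
Iteration 4: no rows with parent in {12}; recursion stops.

n18, n2, n32, n33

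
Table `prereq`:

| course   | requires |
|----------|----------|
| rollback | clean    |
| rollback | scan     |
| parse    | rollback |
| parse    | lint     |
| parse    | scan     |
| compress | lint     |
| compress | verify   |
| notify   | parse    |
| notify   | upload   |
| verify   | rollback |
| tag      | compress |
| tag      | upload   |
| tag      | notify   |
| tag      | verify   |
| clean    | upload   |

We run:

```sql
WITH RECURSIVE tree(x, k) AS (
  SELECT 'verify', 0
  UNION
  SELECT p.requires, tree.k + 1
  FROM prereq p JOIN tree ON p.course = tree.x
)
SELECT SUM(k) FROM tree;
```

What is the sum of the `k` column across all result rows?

8

Base: (verify, k=0).
Iteration 1: edges from {verify} -> (rollback, k=1).
Iteration 2: edges from {rollback} -> (clean, k=2), (scan, k=2).
Iteration 3: edges from {clean,scan} -> (upload, k=3).
Iteration 4: no outgoing edges from {upload}; recursion stops.
SUM(k) = 0 + 1 + 2 + 2 + 3 = 8.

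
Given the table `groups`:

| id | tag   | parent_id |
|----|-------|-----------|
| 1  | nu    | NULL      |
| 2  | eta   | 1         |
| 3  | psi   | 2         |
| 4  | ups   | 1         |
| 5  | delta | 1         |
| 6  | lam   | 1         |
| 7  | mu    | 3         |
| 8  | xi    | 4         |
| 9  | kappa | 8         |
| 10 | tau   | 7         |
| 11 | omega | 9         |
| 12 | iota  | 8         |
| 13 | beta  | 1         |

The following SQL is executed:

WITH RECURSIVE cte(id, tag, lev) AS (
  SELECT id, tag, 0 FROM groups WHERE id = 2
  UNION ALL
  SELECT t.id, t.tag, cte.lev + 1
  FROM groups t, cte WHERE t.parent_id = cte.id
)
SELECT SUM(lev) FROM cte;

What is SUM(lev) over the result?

6

Base: id=2 (eta) at lev 0.
Iteration 1: rows with parent_id in {2} -> psi (id 3, lev 1).
Iteration 2: rows with parent_id in {3} -> mu (id 7, lev 2).
Iteration 3: rows with parent_id in {7} -> tau (id 10, lev 3).
Iteration 4: no rows with parent_id in {10}; recursion stops.
SUM(lev) = 0 + 1 + 2 + 3 = 6.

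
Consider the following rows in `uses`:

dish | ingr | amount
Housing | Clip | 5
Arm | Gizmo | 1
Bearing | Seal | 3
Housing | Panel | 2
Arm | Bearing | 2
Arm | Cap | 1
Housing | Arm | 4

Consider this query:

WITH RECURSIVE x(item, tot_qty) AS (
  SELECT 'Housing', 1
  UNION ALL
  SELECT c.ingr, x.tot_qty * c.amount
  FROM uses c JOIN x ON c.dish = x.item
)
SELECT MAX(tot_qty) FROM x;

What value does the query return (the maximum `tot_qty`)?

Base: (Housing, tot_qty=1).
Iteration 1: components of {Housing} -> Arm = 1*4 = 4, Clip = 1*5 = 5, Panel = 1*2 = 2.
Iteration 2: components of {Arm,Clip,Panel} -> Bearing = 4*2 = 8, Cap = 4*1 = 4, Gizmo = 4*1 = 4.
Iteration 3: components of {Bearing,Cap,Gizmo} -> Seal = 8*3 = 24.
Iteration 4: no further components; recursion stops.
tot_qty values: 1, 4, 2, 5, 4, 8, 4, 24; the maximum is 24.

24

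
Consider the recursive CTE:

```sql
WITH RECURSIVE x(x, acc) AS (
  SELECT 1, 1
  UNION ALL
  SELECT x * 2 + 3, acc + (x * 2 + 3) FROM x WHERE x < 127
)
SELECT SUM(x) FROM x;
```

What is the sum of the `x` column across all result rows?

Base: x=1, acc=1.
Iteration 1: 1 < 127 holds -> x = 1 * 2 + 3 = 5, acc = 1 + 5 = 6.
Iteration 2: 5 < 127 holds -> x = 5 * 2 + 3 = 13, acc = 6 + 13 = 19.
Iteration 3: 13 < 127 holds -> x = 13 * 2 + 3 = 29, acc = 19 + 29 = 48.
Iteration 4: 29 < 127 holds -> x = 29 * 2 + 3 = 61, acc = 48 + 61 = 109.
Iteration 5: 61 < 127 holds -> x = 61 * 2 + 3 = 125, acc = 109 + 125 = 234.
Iteration 6: 125 < 127 holds -> x = 125 * 2 + 3 = 253, acc = 234 + 253 = 487.
Iteration 7: 253 < 127 fails; recursion stops.
SUM(x) = 1 + 5 + 13 + 29 + 61 + 125 + 253 = 487.

487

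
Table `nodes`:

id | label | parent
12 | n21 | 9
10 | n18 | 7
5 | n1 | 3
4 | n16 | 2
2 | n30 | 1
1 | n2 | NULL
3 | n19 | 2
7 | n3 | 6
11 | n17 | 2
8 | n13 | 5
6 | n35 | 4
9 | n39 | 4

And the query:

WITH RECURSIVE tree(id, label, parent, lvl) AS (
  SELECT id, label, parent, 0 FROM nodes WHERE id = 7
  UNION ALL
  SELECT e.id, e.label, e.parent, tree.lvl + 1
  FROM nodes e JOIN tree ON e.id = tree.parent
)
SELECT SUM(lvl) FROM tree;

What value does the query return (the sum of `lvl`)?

Base: id=7 (n3), parent=6, lvl 0.
Iteration 1: join on id=6 -> n35 (id 6, parent=4, lvl 1).
Iteration 2: join on id=4 -> n16 (id 4, parent=2, lvl 2).
Iteration 3: join on id=2 -> n30 (id 2, parent=1, lvl 3).
Iteration 4: join on id=1 -> n2 (id 1, parent=NULL, lvl 4).
Iteration 5: parent is NULL; no match; recursion stops.
SUM(lvl) = 0 + 1 + 2 + 3 + 4 = 10.

10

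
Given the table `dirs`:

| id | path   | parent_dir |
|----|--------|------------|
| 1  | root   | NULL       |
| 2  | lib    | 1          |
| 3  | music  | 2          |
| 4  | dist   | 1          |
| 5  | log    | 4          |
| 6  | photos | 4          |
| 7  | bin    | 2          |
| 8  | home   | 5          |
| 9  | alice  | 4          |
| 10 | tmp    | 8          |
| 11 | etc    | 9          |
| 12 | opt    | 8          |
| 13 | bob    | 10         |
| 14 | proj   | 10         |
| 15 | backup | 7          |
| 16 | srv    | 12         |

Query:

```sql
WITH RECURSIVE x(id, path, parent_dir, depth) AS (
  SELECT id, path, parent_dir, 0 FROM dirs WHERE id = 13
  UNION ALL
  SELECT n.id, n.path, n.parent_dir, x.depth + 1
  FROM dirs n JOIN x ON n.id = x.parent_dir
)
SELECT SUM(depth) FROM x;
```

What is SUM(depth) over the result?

15

Base: id=13 (bob), parent_dir=10, depth 0.
Iteration 1: join on id=10 -> tmp (id 10, parent_dir=8, depth 1).
Iteration 2: join on id=8 -> home (id 8, parent_dir=5, depth 2).
Iteration 3: join on id=5 -> log (id 5, parent_dir=4, depth 3).
Iteration 4: join on id=4 -> dist (id 4, parent_dir=1, depth 4).
Iteration 5: join on id=1 -> root (id 1, parent_dir=NULL, depth 5).
Iteration 6: parent_dir is NULL; no match; recursion stops.
SUM(depth) = 0 + 1 + 2 + 3 + 4 + 5 = 15.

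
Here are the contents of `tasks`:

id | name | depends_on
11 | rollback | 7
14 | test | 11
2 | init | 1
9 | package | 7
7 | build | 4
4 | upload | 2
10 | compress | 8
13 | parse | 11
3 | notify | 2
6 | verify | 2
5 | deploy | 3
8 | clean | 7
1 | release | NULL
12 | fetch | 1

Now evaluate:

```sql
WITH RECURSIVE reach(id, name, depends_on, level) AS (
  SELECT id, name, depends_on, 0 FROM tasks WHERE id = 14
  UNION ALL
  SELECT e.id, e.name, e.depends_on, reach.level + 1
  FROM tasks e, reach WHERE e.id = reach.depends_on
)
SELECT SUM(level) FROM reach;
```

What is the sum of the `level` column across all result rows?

Base: id=14 (test), depends_on=11, level 0.
Iteration 1: join on id=11 -> rollback (id 11, depends_on=7, level 1).
Iteration 2: join on id=7 -> build (id 7, depends_on=4, level 2).
Iteration 3: join on id=4 -> upload (id 4, depends_on=2, level 3).
Iteration 4: join on id=2 -> init (id 2, depends_on=1, level 4).
Iteration 5: join on id=1 -> release (id 1, depends_on=NULL, level 5).
Iteration 6: depends_on is NULL; no match; recursion stops.
SUM(level) = 0 + 1 + 2 + 3 + 4 + 5 = 15.

15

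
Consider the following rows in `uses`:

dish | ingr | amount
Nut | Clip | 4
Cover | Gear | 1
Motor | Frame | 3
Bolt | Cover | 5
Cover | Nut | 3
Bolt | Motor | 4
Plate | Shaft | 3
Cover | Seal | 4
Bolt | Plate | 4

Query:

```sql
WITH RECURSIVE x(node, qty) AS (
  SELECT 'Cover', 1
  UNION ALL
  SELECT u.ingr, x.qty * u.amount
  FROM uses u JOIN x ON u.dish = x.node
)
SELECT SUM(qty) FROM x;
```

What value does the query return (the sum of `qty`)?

21

Base: (Cover, qty=1).
Iteration 1: components of {Cover} -> Gear = 1*1 = 1, Nut = 1*3 = 3, Seal = 1*4 = 4.
Iteration 2: components of {Gear,Nut,Seal} -> Clip = 3*4 = 12.
Iteration 3: no further components; recursion stops.
SUM(qty) = 1 + 1 + 3 + 4 + 12 = 21.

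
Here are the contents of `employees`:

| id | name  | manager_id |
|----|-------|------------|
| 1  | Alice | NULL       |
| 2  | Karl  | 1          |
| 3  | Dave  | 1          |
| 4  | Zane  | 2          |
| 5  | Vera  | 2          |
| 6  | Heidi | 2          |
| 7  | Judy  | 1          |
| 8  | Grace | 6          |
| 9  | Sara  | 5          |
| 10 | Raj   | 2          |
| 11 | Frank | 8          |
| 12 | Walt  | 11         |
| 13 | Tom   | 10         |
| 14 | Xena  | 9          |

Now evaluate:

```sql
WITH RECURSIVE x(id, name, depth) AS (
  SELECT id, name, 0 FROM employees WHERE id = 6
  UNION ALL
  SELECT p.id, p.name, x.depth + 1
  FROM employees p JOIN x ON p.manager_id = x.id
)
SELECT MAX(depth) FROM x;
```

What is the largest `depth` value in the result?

3

Base: id=6 (Heidi) at depth 0.
Iteration 1: rows with manager_id in {6} -> Grace (id 8, depth 1).
Iteration 2: rows with manager_id in {8} -> Frank (id 11, depth 2).
Iteration 3: rows with manager_id in {11} -> Walt (id 12, depth 3).
Iteration 4: no rows with manager_id in {12}; recursion stops.
depth values: 0, 1, 2, 3; the maximum is 3.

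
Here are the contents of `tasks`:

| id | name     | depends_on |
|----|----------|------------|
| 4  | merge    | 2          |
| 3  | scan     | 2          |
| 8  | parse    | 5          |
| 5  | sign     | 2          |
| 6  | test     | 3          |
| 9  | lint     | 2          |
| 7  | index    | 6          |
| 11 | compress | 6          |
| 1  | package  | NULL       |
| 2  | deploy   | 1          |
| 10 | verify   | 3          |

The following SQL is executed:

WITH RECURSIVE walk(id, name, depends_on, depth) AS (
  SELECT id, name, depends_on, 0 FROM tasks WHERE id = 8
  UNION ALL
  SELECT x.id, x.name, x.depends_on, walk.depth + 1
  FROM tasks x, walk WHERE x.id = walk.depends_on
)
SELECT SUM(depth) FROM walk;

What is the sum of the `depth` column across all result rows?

6

Base: id=8 (parse), depends_on=5, depth 0.
Iteration 1: join on id=5 -> sign (id 5, depends_on=2, depth 1).
Iteration 2: join on id=2 -> deploy (id 2, depends_on=1, depth 2).
Iteration 3: join on id=1 -> package (id 1, depends_on=NULL, depth 3).
Iteration 4: depends_on is NULL; no match; recursion stops.
SUM(depth) = 0 + 1 + 2 + 3 = 6.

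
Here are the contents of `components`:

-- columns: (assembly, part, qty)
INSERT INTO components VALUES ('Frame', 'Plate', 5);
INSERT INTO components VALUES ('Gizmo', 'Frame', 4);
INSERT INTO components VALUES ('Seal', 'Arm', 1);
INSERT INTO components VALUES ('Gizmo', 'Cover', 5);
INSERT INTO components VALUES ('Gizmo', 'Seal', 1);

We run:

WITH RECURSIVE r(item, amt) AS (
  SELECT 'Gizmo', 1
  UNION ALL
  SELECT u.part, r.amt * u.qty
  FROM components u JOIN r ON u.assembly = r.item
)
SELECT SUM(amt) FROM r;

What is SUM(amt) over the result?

32

Base: (Gizmo, amt=1).
Iteration 1: components of {Gizmo} -> Cover = 1*5 = 5, Frame = 1*4 = 4, Seal = 1*1 = 1.
Iteration 2: components of {Cover,Frame,Seal} -> Arm = 1*1 = 1, Plate = 4*5 = 20.
Iteration 3: no further components; recursion stops.
SUM(amt) = 1 + 4 + 1 + 5 + 20 + 1 = 32.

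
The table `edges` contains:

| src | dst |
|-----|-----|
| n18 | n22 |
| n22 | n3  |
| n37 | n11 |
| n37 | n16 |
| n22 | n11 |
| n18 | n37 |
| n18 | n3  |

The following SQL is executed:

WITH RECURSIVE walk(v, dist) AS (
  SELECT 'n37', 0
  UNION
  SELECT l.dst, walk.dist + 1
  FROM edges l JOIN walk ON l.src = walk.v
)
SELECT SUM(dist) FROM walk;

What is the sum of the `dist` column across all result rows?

Base: (n37, dist=0).
Iteration 1: edges from {n37} -> (n11, dist=1), (n16, dist=1).
Iteration 2: no outgoing edges from {n11,n16}; recursion stops.
SUM(dist) = 0 + 1 + 1 = 2.

2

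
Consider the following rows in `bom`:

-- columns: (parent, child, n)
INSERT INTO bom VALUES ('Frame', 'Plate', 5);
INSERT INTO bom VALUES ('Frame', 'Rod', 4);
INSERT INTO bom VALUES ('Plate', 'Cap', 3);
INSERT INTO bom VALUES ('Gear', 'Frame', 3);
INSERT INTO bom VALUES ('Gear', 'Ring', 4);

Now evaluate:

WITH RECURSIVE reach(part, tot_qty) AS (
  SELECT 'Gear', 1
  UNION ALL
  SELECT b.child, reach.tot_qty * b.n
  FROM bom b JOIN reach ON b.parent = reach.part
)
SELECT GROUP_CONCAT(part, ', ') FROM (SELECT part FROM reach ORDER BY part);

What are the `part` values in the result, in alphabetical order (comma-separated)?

Base: (Gear, tot_qty=1).
Iteration 1: components of {Gear} -> Frame = 1*3 = 3, Ring = 1*4 = 4.
Iteration 2: components of {Frame,Ring} -> Plate = 3*5 = 15, Rod = 3*4 = 12.
Iteration 3: components of {Plate,Rod} -> Cap = 15*3 = 45.
Iteration 4: no further components; recursion stops.

Cap, Frame, Gear, Plate, Ring, Rod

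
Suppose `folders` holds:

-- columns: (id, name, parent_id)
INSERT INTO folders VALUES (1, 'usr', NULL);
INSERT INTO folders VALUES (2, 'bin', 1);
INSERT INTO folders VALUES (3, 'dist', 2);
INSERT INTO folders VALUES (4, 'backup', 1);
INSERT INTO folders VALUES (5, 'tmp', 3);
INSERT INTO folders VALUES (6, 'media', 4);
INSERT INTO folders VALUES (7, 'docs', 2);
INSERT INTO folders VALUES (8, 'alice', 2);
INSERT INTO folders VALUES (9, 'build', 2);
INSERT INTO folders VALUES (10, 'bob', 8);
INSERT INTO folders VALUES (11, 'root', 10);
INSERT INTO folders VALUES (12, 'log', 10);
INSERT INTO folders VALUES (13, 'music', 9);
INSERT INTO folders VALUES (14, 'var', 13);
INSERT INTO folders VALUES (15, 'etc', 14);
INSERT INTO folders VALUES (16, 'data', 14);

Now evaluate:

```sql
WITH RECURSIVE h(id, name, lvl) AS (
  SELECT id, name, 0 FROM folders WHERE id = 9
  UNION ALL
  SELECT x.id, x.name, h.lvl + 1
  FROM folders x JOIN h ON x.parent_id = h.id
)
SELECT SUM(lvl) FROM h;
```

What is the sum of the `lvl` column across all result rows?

Base: id=9 (build) at lvl 0.
Iteration 1: rows with parent_id in {9} -> music (id 13, lvl 1).
Iteration 2: rows with parent_id in {13} -> var (id 14, lvl 2).
Iteration 3: rows with parent_id in {14} -> etc (id 15, lvl 3), data (id 16, lvl 3).
Iteration 4: no rows with parent_id in {15,16}; recursion stops.
SUM(lvl) = 0 + 1 + 2 + 3 + 3 = 9.

9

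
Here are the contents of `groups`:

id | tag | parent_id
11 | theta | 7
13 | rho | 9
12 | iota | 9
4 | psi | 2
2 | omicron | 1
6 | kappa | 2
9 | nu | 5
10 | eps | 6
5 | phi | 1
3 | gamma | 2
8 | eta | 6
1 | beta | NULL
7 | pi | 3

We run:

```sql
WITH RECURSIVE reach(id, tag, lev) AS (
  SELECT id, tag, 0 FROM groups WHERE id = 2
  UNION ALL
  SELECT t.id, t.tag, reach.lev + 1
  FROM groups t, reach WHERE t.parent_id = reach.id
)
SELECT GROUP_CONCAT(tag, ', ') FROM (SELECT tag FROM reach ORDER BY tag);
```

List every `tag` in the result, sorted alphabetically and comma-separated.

Base: id=2 (omicron) at lev 0.
Iteration 1: rows with parent_id in {2} -> gamma (id 3, lev 1), psi (id 4, lev 1), kappa (id 6, lev 1).
Iteration 2: rows with parent_id in {3,4,6} -> pi (id 7, lev 2), eta (id 8, lev 2), eps (id 10, lev 2).
Iteration 3: rows with parent_id in {7,8,10} -> theta (id 11, lev 3).
Iteration 4: no rows with parent_id in {11}; recursion stops.

eps, eta, gamma, kappa, omicron, pi, psi, theta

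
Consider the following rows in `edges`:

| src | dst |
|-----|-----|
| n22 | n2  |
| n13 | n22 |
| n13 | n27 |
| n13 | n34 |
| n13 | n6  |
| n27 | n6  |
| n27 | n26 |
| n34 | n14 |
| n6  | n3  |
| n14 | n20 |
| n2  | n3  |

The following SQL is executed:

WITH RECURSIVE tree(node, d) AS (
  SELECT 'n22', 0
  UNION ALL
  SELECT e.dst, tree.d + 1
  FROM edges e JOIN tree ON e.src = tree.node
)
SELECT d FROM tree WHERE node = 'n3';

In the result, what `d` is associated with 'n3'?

Base: (n22, d=0).
Iteration 1: edges from {n22} -> (n2, d=1).
Iteration 2: edges from {n2} -> (n3, d=2).
Iteration 3: no outgoing edges from {n3}; recursion stops.

2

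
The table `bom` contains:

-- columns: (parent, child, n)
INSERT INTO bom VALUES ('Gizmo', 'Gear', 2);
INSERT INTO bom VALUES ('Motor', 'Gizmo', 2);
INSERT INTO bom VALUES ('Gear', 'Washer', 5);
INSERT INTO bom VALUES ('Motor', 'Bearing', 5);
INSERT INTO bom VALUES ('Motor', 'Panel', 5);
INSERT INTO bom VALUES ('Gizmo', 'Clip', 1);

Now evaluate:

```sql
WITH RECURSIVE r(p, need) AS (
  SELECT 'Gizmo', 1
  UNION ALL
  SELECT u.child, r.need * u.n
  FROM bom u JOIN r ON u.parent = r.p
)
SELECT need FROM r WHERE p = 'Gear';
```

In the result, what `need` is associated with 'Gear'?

Base: (Gizmo, need=1).
Iteration 1: components of {Gizmo} -> Clip = 1*1 = 1, Gear = 1*2 = 2.
Iteration 2: components of {Clip,Gear} -> Washer = 2*5 = 10.
Iteration 3: no further components; recursion stops.

2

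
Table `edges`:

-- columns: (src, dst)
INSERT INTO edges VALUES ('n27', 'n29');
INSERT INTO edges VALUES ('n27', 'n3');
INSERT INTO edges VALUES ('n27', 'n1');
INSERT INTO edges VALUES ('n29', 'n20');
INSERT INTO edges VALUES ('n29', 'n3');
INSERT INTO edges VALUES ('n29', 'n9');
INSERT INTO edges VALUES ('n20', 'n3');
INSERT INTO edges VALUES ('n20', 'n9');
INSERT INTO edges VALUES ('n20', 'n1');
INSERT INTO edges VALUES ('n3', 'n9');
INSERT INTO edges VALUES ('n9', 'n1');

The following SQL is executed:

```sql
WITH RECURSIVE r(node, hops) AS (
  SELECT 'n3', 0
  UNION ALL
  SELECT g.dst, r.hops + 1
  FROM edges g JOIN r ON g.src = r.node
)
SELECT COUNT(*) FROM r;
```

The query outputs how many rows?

Base: (n3, hops=0).
Iteration 1: edges from {n3} -> (n9, hops=1).
Iteration 2: edges from {n9} -> (n1, hops=2).
Iteration 3: no outgoing edges from {n1}; recursion stops.
Total rows emitted: 3.

3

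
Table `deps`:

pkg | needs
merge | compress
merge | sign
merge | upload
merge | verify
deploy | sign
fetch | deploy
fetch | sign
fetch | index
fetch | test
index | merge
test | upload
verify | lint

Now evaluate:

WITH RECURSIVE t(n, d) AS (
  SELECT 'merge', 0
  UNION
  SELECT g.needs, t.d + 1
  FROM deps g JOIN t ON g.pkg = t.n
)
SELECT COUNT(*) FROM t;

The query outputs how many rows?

Base: (merge, d=0).
Iteration 1: edges from {merge} -> (compress, d=1), (sign, d=1), (upload, d=1), (verify, d=1).
Iteration 2: edges from {compress,sign,upload,verify} -> (lint, d=2).
Iteration 3: no outgoing edges from {lint}; recursion stops.
Total rows emitted: 6.

6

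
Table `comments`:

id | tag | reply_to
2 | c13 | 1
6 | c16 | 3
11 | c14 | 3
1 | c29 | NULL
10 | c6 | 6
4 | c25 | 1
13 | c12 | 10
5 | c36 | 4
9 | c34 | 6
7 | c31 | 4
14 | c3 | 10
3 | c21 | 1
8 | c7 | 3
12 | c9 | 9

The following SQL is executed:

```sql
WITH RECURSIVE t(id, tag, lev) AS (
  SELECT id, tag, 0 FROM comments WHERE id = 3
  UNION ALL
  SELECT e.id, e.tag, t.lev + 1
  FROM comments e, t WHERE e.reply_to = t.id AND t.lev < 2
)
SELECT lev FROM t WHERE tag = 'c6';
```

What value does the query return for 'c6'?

Base: id=3 (c21) at lev 0.
Iteration 1: rows with reply_to in {3} -> c16 (id 6, lev 1), c7 (id 8, lev 1), c14 (id 11, lev 1).
Iteration 2: rows with reply_to in {6,8,11} -> c34 (id 9, lev 2), c6 (id 10, lev 2).
Iteration 3: lev < 2 fails for all current rows; recursion stops.

2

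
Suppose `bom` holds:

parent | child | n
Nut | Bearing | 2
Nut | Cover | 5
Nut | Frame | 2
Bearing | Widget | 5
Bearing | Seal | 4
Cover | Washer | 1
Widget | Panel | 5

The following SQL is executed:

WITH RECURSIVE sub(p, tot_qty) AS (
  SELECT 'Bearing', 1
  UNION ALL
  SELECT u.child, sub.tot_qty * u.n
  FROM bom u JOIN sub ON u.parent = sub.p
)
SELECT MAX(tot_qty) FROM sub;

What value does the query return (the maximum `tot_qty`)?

25

Base: (Bearing, tot_qty=1).
Iteration 1: components of {Bearing} -> Seal = 1*4 = 4, Widget = 1*5 = 5.
Iteration 2: components of {Seal,Widget} -> Panel = 5*5 = 25.
Iteration 3: no further components; recursion stops.
tot_qty values: 1, 5, 4, 25; the maximum is 25.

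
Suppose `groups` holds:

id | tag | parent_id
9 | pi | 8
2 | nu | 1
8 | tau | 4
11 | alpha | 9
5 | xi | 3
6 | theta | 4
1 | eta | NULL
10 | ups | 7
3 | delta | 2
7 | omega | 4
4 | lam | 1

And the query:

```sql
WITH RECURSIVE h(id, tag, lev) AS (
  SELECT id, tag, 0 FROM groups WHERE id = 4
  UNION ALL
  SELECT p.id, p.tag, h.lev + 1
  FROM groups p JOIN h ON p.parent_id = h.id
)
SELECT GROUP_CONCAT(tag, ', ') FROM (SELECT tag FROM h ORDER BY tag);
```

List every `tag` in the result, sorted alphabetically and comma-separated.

Base: id=4 (lam) at lev 0.
Iteration 1: rows with parent_id in {4} -> theta (id 6, lev 1), omega (id 7, lev 1), tau (id 8, lev 1).
Iteration 2: rows with parent_id in {6,7,8} -> pi (id 9, lev 2), ups (id 10, lev 2).
Iteration 3: rows with parent_id in {9,10} -> alpha (id 11, lev 3).
Iteration 4: no rows with parent_id in {11}; recursion stops.

alpha, lam, omega, pi, tau, theta, ups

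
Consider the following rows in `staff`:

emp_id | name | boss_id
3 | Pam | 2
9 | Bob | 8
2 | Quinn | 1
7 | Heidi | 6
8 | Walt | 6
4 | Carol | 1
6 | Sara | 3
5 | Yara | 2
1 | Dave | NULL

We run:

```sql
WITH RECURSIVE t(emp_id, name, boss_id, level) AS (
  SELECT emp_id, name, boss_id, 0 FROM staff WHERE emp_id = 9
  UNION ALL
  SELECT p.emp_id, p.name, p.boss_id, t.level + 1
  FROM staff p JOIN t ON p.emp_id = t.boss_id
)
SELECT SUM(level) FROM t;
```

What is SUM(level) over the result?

15

Base: emp_id=9 (Bob), boss_id=8, level 0.
Iteration 1: join on emp_id=8 -> Walt (id 8, boss_id=6, level 1).
Iteration 2: join on emp_id=6 -> Sara (id 6, boss_id=3, level 2).
Iteration 3: join on emp_id=3 -> Pam (id 3, boss_id=2, level 3).
Iteration 4: join on emp_id=2 -> Quinn (id 2, boss_id=1, level 4).
Iteration 5: join on emp_id=1 -> Dave (id 1, boss_id=NULL, level 5).
Iteration 6: boss_id is NULL; no match; recursion stops.
SUM(level) = 0 + 1 + 2 + 3 + 4 + 5 = 15.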